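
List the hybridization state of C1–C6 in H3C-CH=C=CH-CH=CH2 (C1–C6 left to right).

C1 sp3, C2 sp2, C3 sp, C4 sp2, C5 sp2, C6 sp2

C1 carries 4 σ bonds, giving a steric number of 4, so it is sp3.
C2: 3 σ bonds, plus one π bond; 3 regions of electron density → sp2.
C3 is sp: 2 σ bonds, plus two π bonds, 2 electron-density regions.
C4 is sp2: 3 σ bonds, plus one π bond, 3 electron-density regions.
C5: 3 σ bonds, plus one π bond; 3 regions of electron density → sp2.
C6 is sp2: 3 σ bonds, plus one π bond, 3 electron-density regions.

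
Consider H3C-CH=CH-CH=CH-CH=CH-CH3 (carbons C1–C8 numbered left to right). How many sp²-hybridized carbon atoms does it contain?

6

C1: sp3
C2: sp2 ✓
C3: sp2 ✓
C4: sp2 ✓
C5: sp2 ✓
C6: sp2 ✓
C7: sp2 ✓
C8: sp3
C2, C3, C4, C5, C6, C7 → 6 sp2 carbons.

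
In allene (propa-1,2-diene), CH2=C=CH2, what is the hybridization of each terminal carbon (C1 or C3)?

sp²

Each terminal carbon (C1 or C3) has 3 σ bonds, plus one π bond: steric number 3 → sp2.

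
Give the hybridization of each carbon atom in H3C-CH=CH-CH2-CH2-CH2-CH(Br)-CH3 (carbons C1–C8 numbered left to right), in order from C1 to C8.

C1 sp3, C2 sp2, C3 sp2, C4 sp3, C5 sp3, C6 sp3, C7 sp3, C8 sp3

C1: 4 σ bonds; 4 regions of electron density → sp3.
C2 is sp2: 3 σ bonds, plus one π bond, 3 electron-density regions.
C3: 3 σ bonds, plus one π bond — 3 electron domains, sp2.
C4: 4 σ bonds — 4 electron domains, sp3.
C5 — 4 σ bonds. Steric number 4, so sp3.
C6 carries 4 σ bonds, giving a steric number of 4, so it is sp3.
C7: 4 σ bonds — 4 electron domains, sp3.
C8: 4 σ bonds — 4 electron domains, sp3.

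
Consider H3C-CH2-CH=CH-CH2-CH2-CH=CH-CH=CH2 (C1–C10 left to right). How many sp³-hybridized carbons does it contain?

4

C1: sp3 ✓
C2: sp3 ✓
C3: sp2
C4: sp2
C5: sp3 ✓
C6: sp3 ✓
C7: sp2
C8: sp2
C9: sp2
C10: sp2
C1, C2, C5, C6 → 4 sp3 carbons.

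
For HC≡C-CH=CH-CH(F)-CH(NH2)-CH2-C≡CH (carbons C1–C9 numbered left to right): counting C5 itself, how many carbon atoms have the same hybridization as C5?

3

C5 is sp3 (only σ bonds).
C1: sp
C2: sp
C3: sp2
C4: sp2
C5: sp3 ✓
C6: sp3 ✓
C7: sp3 ✓
C8: sp
C9: sp
3 carbons are sp3.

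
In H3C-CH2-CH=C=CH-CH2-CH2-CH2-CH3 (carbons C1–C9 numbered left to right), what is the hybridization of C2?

C2: 4 σ bonds; 4 regions of electron density → sp3.

sp^3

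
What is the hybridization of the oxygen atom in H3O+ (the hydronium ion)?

sp^3

Three σ bonds + one lone pair = steric number 4 → sp3.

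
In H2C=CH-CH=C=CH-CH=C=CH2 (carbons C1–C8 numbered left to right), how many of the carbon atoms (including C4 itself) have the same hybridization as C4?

C4 is sp (two π bonds).
C1: sp2
C2: sp2
C3: sp2
C4: sp ✓
C5: sp2
C6: sp2
C7: sp ✓
C8: sp2
2 carbons are sp.

2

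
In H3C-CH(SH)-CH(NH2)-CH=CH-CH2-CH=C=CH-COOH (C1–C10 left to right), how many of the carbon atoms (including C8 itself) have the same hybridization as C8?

1

C8 is sp (two π bonds).
C1: sp3
C2: sp3
C3: sp3
C4: sp2
C5: sp2
C6: sp3
C7: sp2
C8: sp ✓
C9: sp2
C10: sp2
1 carbon is sp.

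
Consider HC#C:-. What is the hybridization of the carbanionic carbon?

One σ bond + one lone pair = steric number 2 → sp.

sp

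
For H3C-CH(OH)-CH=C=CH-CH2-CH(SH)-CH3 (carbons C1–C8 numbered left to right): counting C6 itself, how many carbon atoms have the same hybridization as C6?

5

C6 is sp3 (only σ bonds).
C1: sp3 ✓
C2: sp3 ✓
C3: sp2
C4: sp
C5: sp2
C6: sp3 ✓
C7: sp3 ✓
C8: sp3 ✓
5 carbons are sp3.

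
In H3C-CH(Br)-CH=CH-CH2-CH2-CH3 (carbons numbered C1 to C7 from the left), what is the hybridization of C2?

sp^3

C2 has 4 σ bonds: steric number 4 → sp3.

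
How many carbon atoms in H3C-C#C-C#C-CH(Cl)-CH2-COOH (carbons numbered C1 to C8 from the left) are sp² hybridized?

C1: sp3
C2: sp
C3: sp
C4: sp
C5: sp
C6: sp3
C7: sp3
C8: sp2 ✓
C8 → 1 sp2 carbon.

1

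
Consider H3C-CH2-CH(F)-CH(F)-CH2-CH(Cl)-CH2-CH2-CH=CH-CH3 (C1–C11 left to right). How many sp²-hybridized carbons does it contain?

2

C1: sp3
C2: sp3
C3: sp3
C4: sp3
C5: sp3
C6: sp3
C7: sp3
C8: sp3
C9: sp2 ✓
C10: sp2 ✓
C11: sp3
C9, C10 → 2 sp2 carbons.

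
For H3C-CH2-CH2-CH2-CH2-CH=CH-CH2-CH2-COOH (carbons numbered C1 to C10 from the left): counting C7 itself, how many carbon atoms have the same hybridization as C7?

C7 is sp2 (one π bond).
C1: sp3
C2: sp3
C3: sp3
C4: sp3
C5: sp3
C6: sp2 ✓
C7: sp2 ✓
C8: sp3
C9: sp3
C10: sp2 ✓
3 carbons are sp2.

3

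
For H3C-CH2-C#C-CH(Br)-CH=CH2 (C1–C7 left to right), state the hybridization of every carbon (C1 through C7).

C1: 4 σ bonds; 4 regions of electron density → sp3.
C2 (4 σ bonds) has steric number 4: sp3.
C3 — 2 σ bonds, plus two π bonds. Steric number 2, so sp.
C4 has 2 σ bonds, plus two π bonds: steric number 2 → sp.
C5 has 4 σ bonds: steric number 4 → sp3.
C6 has 3 σ bonds, plus one π bond: steric number 3 → sp2.
C7 (3 σ bonds, plus one π bond) has steric number 3: sp2.

C1 sp3, C2 sp3, C3 sp, C4 sp, C5 sp3, C6 sp2, C7 sp2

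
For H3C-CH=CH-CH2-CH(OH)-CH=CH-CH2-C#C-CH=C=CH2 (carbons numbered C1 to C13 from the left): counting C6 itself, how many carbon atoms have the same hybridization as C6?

C6 is sp2 (one π bond).
C1: sp3
C2: sp2 ✓
C3: sp2 ✓
C4: sp3
C5: sp3
C6: sp2 ✓
C7: sp2 ✓
C8: sp3
C9: sp
C10: sp
C11: sp2 ✓
C12: sp
C13: sp2 ✓
6 carbons are sp2.

6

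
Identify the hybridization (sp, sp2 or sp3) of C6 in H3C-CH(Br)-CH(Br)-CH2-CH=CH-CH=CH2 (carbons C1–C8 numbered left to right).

sp²

C6: 3 σ bonds, plus one π bond; 3 regions of electron density → sp2.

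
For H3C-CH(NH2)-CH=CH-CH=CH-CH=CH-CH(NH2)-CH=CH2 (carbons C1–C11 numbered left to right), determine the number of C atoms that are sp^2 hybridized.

C1: sp3
C2: sp3
C3: sp2 ✓
C4: sp2 ✓
C5: sp2 ✓
C6: sp2 ✓
C7: sp2 ✓
C8: sp2 ✓
C9: sp3
C10: sp2 ✓
C11: sp2 ✓
C3, C4, C5, C6, C7, C8, C10, C11 → 8 sp2 carbons.

8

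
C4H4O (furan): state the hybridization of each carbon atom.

Each carbon atom (3 σ bonds, plus one π bond) has steric number 3: sp2.

sp²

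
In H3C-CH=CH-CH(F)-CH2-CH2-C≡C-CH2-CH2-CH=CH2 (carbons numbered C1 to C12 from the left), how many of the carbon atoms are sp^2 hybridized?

4

C1: sp3
C2: sp2 ✓
C3: sp2 ✓
C4: sp3
C5: sp3
C6: sp3
C7: sp
C8: sp
C9: sp3
C10: sp3
C11: sp2 ✓
C12: sp2 ✓
C2, C3, C11, C12 → 4 sp2 carbons.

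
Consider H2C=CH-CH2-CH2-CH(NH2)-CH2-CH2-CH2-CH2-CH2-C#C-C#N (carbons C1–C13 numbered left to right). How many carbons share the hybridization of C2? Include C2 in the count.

C2 is sp2 (one π bond).
C1: sp2 ✓
C2: sp2 ✓
C3: sp3
C4: sp3
C5: sp3
C6: sp3
C7: sp3
C8: sp3
C9: sp3
C10: sp3
C11: sp
C12: sp
C13: sp
2 carbons are sp2.

2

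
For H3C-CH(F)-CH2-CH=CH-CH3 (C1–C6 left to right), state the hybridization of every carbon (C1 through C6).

C1 sp3, C2 sp3, C3 sp3, C4 sp2, C5 sp2, C6 sp3

C1 — 4 σ bonds. Steric number 4, so sp3.
C2 has 4 σ bonds: steric number 4 → sp3.
C3 — 4 σ bonds. Steric number 4, so sp3.
C4: 3 σ bonds, plus one π bond; 3 regions of electron density → sp2.
C5: 3 σ bonds, plus one π bond — 3 electron domains, sp2.
C6 (4 σ bonds) has steric number 4: sp3.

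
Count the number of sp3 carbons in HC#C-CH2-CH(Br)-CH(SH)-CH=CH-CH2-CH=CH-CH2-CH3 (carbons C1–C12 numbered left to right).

6

C1: sp
C2: sp
C3: sp3 ✓
C4: sp3 ✓
C5: sp3 ✓
C6: sp2
C7: sp2
C8: sp3 ✓
C9: sp2
C10: sp2
C11: sp3 ✓
C12: sp3 ✓
C3, C4, C5, C8, C11, C12 → 6 sp3 carbons.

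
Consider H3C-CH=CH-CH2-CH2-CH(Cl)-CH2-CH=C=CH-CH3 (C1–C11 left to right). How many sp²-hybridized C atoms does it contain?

4

C1: sp3
C2: sp2 ✓
C3: sp2 ✓
C4: sp3
C5: sp3
C6: sp3
C7: sp3
C8: sp2 ✓
C9: sp
C10: sp2 ✓
C11: sp3
C2, C3, C8, C10 → 4 sp2 carbons.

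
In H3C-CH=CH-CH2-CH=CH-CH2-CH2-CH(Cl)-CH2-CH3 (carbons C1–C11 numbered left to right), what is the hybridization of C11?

C11 carries 4 σ bonds, giving a steric number of 4, so it is sp3.

sp3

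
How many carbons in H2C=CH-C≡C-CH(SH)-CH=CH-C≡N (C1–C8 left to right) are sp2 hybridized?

C1: sp2 ✓
C2: sp2 ✓
C3: sp
C4: sp
C5: sp3
C6: sp2 ✓
C7: sp2 ✓
C8: sp
C1, C2, C6, C7 → 4 sp2 carbons.

4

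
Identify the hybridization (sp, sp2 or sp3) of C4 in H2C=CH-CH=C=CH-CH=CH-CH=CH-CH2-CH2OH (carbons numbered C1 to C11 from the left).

C4 carries 2 σ bonds, plus two π bonds, giving a steric number of 2, so it is sp.

sp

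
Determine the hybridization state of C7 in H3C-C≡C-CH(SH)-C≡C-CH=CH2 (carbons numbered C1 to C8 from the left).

sp²

C7 — 3 σ bonds, plus one π bond. Steric number 3, so sp2.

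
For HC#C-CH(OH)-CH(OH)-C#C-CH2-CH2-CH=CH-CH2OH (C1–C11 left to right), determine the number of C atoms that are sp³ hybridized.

C1: sp
C2: sp
C3: sp3 ✓
C4: sp3 ✓
C5: sp
C6: sp
C7: sp3 ✓
C8: sp3 ✓
C9: sp2
C10: sp2
C11: sp3 ✓
C3, C4, C7, C8, C11 → 5 sp3 carbons.

5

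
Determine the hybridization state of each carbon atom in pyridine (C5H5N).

Each carbon atom: 3 σ bonds, plus one π bond; 3 regions of electron density → sp2.

sp²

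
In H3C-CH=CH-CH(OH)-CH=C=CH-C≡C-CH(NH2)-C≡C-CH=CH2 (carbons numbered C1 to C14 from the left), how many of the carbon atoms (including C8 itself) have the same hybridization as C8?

C8 is sp (two π bonds).
C1: sp3
C2: sp2
C3: sp2
C4: sp3
C5: sp2
C6: sp ✓
C7: sp2
C8: sp ✓
C9: sp ✓
C10: sp3
C11: sp ✓
C12: sp ✓
C13: sp2
C14: sp2
5 carbons are sp.

5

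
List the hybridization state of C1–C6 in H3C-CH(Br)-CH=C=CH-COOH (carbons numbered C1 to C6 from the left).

C1 carries 4 σ bonds, giving a steric number of 4, so it is sp3.
C2 carries 4 σ bonds, giving a steric number of 4, so it is sp3.
C3 — 3 σ bonds, plus one π bond. Steric number 3, so sp2.
C4: 2 σ bonds, plus two π bonds — 2 electron domains, sp.
C5 — 3 σ bonds, plus one π bond. Steric number 3, so sp2.
C6 — 3 σ bonds, plus one π bond. Steric number 3, so sp2.

C1 sp3, C2 sp3, C3 sp2, C4 sp, C5 sp2, C6 sp2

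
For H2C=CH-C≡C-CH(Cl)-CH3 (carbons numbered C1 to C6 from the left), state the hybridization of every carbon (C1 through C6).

C1 — 3 σ bonds, plus one π bond. Steric number 3, so sp2.
C2 (3 σ bonds, plus one π bond) has steric number 3: sp2.
C3 has 2 σ bonds, plus two π bonds: steric number 2 → sp.
C4 carries 2 σ bonds, plus two π bonds, giving a steric number of 2, so it is sp.
C5 has 4 σ bonds: steric number 4 → sp3.
C6 carries 4 σ bonds, giving a steric number of 4, so it is sp3.

C1 sp2, C2 sp2, C3 sp, C4 sp, C5 sp3, C6 sp3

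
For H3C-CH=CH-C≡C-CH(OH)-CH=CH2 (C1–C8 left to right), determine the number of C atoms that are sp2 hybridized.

C1: sp3
C2: sp2 ✓
C3: sp2 ✓
C4: sp
C5: sp
C6: sp3
C7: sp2 ✓
C8: sp2 ✓
C2, C3, C7, C8 → 4 sp2 carbons.

4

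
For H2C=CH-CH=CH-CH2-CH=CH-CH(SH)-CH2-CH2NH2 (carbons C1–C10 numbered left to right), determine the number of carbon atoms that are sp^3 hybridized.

4

C1: sp2
C2: sp2
C3: sp2
C4: sp2
C5: sp3 ✓
C6: sp2
C7: sp2
C8: sp3 ✓
C9: sp3 ✓
C10: sp3 ✓
C5, C8, C9, C10 → 4 sp3 carbons.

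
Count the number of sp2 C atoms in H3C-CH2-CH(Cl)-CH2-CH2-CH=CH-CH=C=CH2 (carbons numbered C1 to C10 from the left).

4

C1: sp3
C2: sp3
C3: sp3
C4: sp3
C5: sp3
C6: sp2 ✓
C7: sp2 ✓
C8: sp2 ✓
C9: sp
C10: sp2 ✓
C6, C7, C8, C10 → 4 sp2 carbons.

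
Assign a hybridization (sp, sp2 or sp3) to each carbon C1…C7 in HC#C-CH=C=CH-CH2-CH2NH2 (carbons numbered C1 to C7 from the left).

C1 — 2 σ bonds, plus two π bonds. Steric number 2, so sp.
C2 — 2 σ bonds, plus two π bonds. Steric number 2, so sp.
C3: 3 σ bonds, plus one π bond — 3 electron domains, sp2.
C4 (2 σ bonds, plus two π bonds) has steric number 2: sp.
C5 (3 σ bonds, plus one π bond) has steric number 3: sp2.
C6: 4 σ bonds; 4 regions of electron density → sp3.
C7 carries 4 σ bonds, giving a steric number of 4, so it is sp3.

C1 sp, C2 sp, C3 sp2, C4 sp, C5 sp2, C6 sp3, C7 sp3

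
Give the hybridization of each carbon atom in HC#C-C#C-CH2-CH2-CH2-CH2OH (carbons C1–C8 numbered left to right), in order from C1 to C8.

C1 — 2 σ bonds, plus two π bonds. Steric number 2, so sp.
C2 is sp: 2 σ bonds, plus two π bonds, 2 electron-density regions.
C3 carries 2 σ bonds, plus two π bonds, giving a steric number of 2, so it is sp.
C4: 2 σ bonds, plus two π bonds — 2 electron domains, sp.
C5: 4 σ bonds; 4 regions of electron density → sp3.
C6: 4 σ bonds — 4 electron domains, sp3.
C7 is sp3: 4 σ bonds, 4 electron-density regions.
C8 carries 4 σ bonds, giving a steric number of 4, so it is sp3.

C1 sp, C2 sp, C3 sp, C4 sp, C5 sp3, C6 sp3, C7 sp3, C8 sp3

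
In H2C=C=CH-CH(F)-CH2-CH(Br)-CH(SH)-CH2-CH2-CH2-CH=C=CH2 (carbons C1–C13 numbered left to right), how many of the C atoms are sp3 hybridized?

7

C1: sp2
C2: sp
C3: sp2
C4: sp3 ✓
C5: sp3 ✓
C6: sp3 ✓
C7: sp3 ✓
C8: sp3 ✓
C9: sp3 ✓
C10: sp3 ✓
C11: sp2
C12: sp
C13: sp2
C4, C5, C6, C7, C8, C9, C10 → 7 sp3 carbons.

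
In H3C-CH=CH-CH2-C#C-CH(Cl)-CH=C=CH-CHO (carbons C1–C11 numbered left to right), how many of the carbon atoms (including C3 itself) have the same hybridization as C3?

C3 is sp2 (one π bond).
C1: sp3
C2: sp2 ✓
C3: sp2 ✓
C4: sp3
C5: sp
C6: sp
C7: sp3
C8: sp2 ✓
C9: sp
C10: sp2 ✓
C11: sp2 ✓
5 carbons are sp2.

5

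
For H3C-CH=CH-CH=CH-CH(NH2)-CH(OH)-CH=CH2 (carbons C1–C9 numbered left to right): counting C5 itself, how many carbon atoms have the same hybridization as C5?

6

C5 is sp2 (one π bond).
C1: sp3
C2: sp2 ✓
C3: sp2 ✓
C4: sp2 ✓
C5: sp2 ✓
C6: sp3
C7: sp3
C8: sp2 ✓
C9: sp2 ✓
6 carbons are sp2.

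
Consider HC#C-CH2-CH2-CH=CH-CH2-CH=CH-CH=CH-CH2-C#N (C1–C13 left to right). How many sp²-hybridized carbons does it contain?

C1: sp
C2: sp
C3: sp3
C4: sp3
C5: sp2 ✓
C6: sp2 ✓
C7: sp3
C8: sp2 ✓
C9: sp2 ✓
C10: sp2 ✓
C11: sp2 ✓
C12: sp3
C13: sp
C5, C6, C8, C9, C10, C11 → 6 sp2 carbons.

6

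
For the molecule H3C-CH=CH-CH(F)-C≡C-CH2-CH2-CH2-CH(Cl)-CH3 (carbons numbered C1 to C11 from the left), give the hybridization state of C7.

C7 has 4 σ bonds: steric number 4 → sp3.

sp³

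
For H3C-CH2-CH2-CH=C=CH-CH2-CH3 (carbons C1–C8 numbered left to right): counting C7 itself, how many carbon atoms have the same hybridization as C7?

5

C7 is sp3 (only σ bonds).
C1: sp3 ✓
C2: sp3 ✓
C3: sp3 ✓
C4: sp2
C5: sp
C6: sp2
C7: sp3 ✓
C8: sp3 ✓
5 carbons are sp3.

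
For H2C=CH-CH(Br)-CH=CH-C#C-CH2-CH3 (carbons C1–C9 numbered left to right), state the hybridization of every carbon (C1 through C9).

C1 has 3 σ bonds, plus one π bond: steric number 3 → sp2.
C2 has 3 σ bonds, plus one π bond: steric number 3 → sp2.
C3 carries 4 σ bonds, giving a steric number of 4, so it is sp3.
C4 is sp2: 3 σ bonds, plus one π bond, 3 electron-density regions.
C5 has 3 σ bonds, plus one π bond: steric number 3 → sp2.
C6: 2 σ bonds, plus two π bonds; 2 regions of electron density → sp.
C7 carries 2 σ bonds, plus two π bonds, giving a steric number of 2, so it is sp.
C8 carries 4 σ bonds, giving a steric number of 4, so it is sp3.
C9 — 4 σ bonds. Steric number 4, so sp3.

C1 sp2, C2 sp2, C3 sp3, C4 sp2, C5 sp2, C6 sp, C7 sp, C8 sp3, C9 sp3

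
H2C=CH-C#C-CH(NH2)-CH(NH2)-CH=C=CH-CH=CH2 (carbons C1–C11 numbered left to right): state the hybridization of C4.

sp

C4 has 2 σ bonds, plus two π bonds: steric number 2 → sp.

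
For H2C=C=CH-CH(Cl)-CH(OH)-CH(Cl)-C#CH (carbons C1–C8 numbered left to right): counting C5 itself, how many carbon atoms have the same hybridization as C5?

C5 is sp3 (only σ bonds).
C1: sp2
C2: sp
C3: sp2
C4: sp3 ✓
C5: sp3 ✓
C6: sp3 ✓
C7: sp
C8: sp
3 carbons are sp3.

3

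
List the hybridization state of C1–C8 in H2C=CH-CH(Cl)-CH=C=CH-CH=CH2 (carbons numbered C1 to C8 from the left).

C1 sp2, C2 sp2, C3 sp3, C4 sp2, C5 sp, C6 sp2, C7 sp2, C8 sp2

C1 has 3 σ bonds, plus one π bond: steric number 3 → sp2.
C2 (3 σ bonds, plus one π bond) has steric number 3: sp2.
C3 — 4 σ bonds. Steric number 4, so sp3.
C4 carries 3 σ bonds, plus one π bond, giving a steric number of 3, so it is sp2.
C5 is sp: 2 σ bonds, plus two π bonds, 2 electron-density regions.
C6 is sp2: 3 σ bonds, plus one π bond, 3 electron-density regions.
C7 has 3 σ bonds, plus one π bond: steric number 3 → sp2.
C8: 3 σ bonds, plus one π bond — 3 electron domains, sp2.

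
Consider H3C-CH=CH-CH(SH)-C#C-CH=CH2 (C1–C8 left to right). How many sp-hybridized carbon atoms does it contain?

C1: sp3
C2: sp2
C3: sp2
C4: sp3
C5: sp ✓
C6: sp ✓
C7: sp2
C8: sp2
C5, C6 → 2 sp carbons.

2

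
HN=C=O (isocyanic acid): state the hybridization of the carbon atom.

The carbon atom is sp: 2 σ bonds, plus two π bonds, 2 electron-density regions.

sp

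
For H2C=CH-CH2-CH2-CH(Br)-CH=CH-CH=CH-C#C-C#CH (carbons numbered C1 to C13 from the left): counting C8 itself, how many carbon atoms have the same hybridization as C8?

6

C8 is sp2 (one π bond).
C1: sp2 ✓
C2: sp2 ✓
C3: sp3
C4: sp3
C5: sp3
C6: sp2 ✓
C7: sp2 ✓
C8: sp2 ✓
C9: sp2 ✓
C10: sp
C11: sp
C12: sp
C13: sp
6 carbons are sp2.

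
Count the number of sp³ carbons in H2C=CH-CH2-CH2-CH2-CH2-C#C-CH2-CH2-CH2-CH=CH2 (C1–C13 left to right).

C1: sp2
C2: sp2
C3: sp3 ✓
C4: sp3 ✓
C5: sp3 ✓
C6: sp3 ✓
C7: sp
C8: sp
C9: sp3 ✓
C10: sp3 ✓
C11: sp3 ✓
C12: sp2
C13: sp2
C3, C4, C5, C6, C9, C10, C11 → 7 sp3 carbons.

7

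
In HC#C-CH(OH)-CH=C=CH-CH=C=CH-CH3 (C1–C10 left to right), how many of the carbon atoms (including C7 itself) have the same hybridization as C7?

C7 is sp2 (one π bond).
C1: sp
C2: sp
C3: sp3
C4: sp2 ✓
C5: sp
C6: sp2 ✓
C7: sp2 ✓
C8: sp
C9: sp2 ✓
C10: sp3
4 carbons are sp2.

4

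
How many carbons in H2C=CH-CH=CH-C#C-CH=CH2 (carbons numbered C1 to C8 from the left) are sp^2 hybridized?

C1: sp2 ✓
C2: sp2 ✓
C3: sp2 ✓
C4: sp2 ✓
C5: sp
C6: sp
C7: sp2 ✓
C8: sp2 ✓
C1, C2, C3, C4, C7, C8 → 6 sp2 carbons.

6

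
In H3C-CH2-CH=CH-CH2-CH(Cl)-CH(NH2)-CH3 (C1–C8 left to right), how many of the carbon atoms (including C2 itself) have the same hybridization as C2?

C2 is sp3 (only σ bonds).
C1: sp3 ✓
C2: sp3 ✓
C3: sp2
C4: sp2
C5: sp3 ✓
C6: sp3 ✓
C7: sp3 ✓
C8: sp3 ✓
6 carbons are sp3.

6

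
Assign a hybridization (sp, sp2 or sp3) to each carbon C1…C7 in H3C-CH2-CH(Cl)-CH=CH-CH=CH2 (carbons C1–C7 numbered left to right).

C1 sp3, C2 sp3, C3 sp3, C4 sp2, C5 sp2, C6 sp2, C7 sp2

C1 — 4 σ bonds. Steric number 4, so sp3.
C2: 4 σ bonds; 4 regions of electron density → sp3.
C3 has 4 σ bonds: steric number 4 → sp3.
C4 is sp2: 3 σ bonds, plus one π bond, 3 electron-density regions.
C5 is sp2: 3 σ bonds, plus one π bond, 3 electron-density regions.
C6 (3 σ bonds, plus one π bond) has steric number 3: sp2.
C7 — 3 σ bonds, plus one π bond. Steric number 3, so sp2.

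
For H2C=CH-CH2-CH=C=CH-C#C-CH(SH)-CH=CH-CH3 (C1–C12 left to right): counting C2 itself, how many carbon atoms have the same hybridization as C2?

6

C2 is sp2 (one π bond).
C1: sp2 ✓
C2: sp2 ✓
C3: sp3
C4: sp2 ✓
C5: sp
C6: sp2 ✓
C7: sp
C8: sp
C9: sp3
C10: sp2 ✓
C11: sp2 ✓
C12: sp3
6 carbons are sp2.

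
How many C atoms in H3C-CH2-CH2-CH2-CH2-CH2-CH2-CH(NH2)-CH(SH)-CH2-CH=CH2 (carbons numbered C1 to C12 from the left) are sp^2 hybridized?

2

C1: sp3
C2: sp3
C3: sp3
C4: sp3
C5: sp3
C6: sp3
C7: sp3
C8: sp3
C9: sp3
C10: sp3
C11: sp2 ✓
C12: sp2 ✓
C11, C12 → 2 sp2 carbons.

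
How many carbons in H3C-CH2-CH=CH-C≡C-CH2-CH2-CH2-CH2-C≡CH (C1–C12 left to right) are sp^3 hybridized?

6

C1: sp3 ✓
C2: sp3 ✓
C3: sp2
C4: sp2
C5: sp
C6: sp
C7: sp3 ✓
C8: sp3 ✓
C9: sp3 ✓
C10: sp3 ✓
C11: sp
C12: sp
C1, C2, C7, C8, C9, C10 → 6 sp3 carbons.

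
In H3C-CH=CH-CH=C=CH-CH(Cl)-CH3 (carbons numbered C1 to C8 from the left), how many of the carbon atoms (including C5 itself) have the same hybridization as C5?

C5 is sp (two π bonds).
C1: sp3
C2: sp2
C3: sp2
C4: sp2
C5: sp ✓
C6: sp2
C7: sp3
C8: sp3
1 carbon is sp.

1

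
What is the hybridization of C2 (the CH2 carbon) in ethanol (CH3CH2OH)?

sp³

C2 (the CH2 carbon) has 4 σ bonds: steric number 4 → sp3.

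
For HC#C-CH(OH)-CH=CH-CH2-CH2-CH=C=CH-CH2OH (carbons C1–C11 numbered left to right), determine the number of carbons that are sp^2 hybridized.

4

C1: sp
C2: sp
C3: sp3
C4: sp2 ✓
C5: sp2 ✓
C6: sp3
C7: sp3
C8: sp2 ✓
C9: sp
C10: sp2 ✓
C11: sp3
C4, C5, C8, C10 → 4 sp2 carbons.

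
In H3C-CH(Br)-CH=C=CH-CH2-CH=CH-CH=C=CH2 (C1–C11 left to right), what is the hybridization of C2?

C2 (4 σ bonds) has steric number 4: sp3.

sp³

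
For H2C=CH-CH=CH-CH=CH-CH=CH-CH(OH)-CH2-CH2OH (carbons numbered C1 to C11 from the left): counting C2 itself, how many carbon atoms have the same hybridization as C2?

C2 is sp2 (one π bond).
C1: sp2 ✓
C2: sp2 ✓
C3: sp2 ✓
C4: sp2 ✓
C5: sp2 ✓
C6: sp2 ✓
C7: sp2 ✓
C8: sp2 ✓
C9: sp3
C10: sp3
C11: sp3
8 carbons are sp2.

8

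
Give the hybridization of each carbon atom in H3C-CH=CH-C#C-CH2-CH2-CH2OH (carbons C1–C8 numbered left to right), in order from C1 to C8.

C1 sp3, C2 sp2, C3 sp2, C4 sp, C5 sp, C6 sp3, C7 sp3, C8 sp3

C1 is sp3: 4 σ bonds, 4 electron-density regions.
C2 (3 σ bonds, plus one π bond) has steric number 3: sp2.
C3: 3 σ bonds, plus one π bond; 3 regions of electron density → sp2.
C4 (2 σ bonds, plus two π bonds) has steric number 2: sp.
C5: 2 σ bonds, plus two π bonds; 2 regions of electron density → sp.
C6 (4 σ bonds) has steric number 4: sp3.
C7 carries 4 σ bonds, giving a steric number of 4, so it is sp3.
C8: 4 σ bonds; 4 regions of electron density → sp3.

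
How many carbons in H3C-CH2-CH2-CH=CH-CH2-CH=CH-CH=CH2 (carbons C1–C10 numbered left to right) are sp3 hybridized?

C1: sp3 ✓
C2: sp3 ✓
C3: sp3 ✓
C4: sp2
C5: sp2
C6: sp3 ✓
C7: sp2
C8: sp2
C9: sp2
C10: sp2
C1, C2, C3, C6 → 4 sp3 carbons.

4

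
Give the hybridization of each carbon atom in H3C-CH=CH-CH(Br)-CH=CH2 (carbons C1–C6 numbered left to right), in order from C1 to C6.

C1 sp3, C2 sp2, C3 sp2, C4 sp3, C5 sp2, C6 sp2

C1 carries 4 σ bonds, giving a steric number of 4, so it is sp3.
C2: 3 σ bonds, plus one π bond; 3 regions of electron density → sp2.
C3 (3 σ bonds, plus one π bond) has steric number 3: sp2.
C4 (4 σ bonds) has steric number 4: sp3.
C5 has 3 σ bonds, plus one π bond: steric number 3 → sp2.
C6 — 3 σ bonds, plus one π bond. Steric number 3, so sp2.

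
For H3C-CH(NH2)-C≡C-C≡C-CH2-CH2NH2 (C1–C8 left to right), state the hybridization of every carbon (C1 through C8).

C1 carries 4 σ bonds, giving a steric number of 4, so it is sp3.
C2: 4 σ bonds — 4 electron domains, sp3.
C3 has 2 σ bonds, plus two π bonds: steric number 2 → sp.
C4: 2 σ bonds, plus two π bonds; 2 regions of electron density → sp.
C5 (2 σ bonds, plus two π bonds) has steric number 2: sp.
C6: 2 σ bonds, plus two π bonds; 2 regions of electron density → sp.
C7 (4 σ bonds) has steric number 4: sp3.
C8: 4 σ bonds — 4 electron domains, sp3.

C1 sp3, C2 sp3, C3 sp, C4 sp, C5 sp, C6 sp, C7 sp3, C8 sp3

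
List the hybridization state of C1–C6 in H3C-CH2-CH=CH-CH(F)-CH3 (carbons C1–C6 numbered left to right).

C1 sp3, C2 sp3, C3 sp2, C4 sp2, C5 sp3, C6 sp3

C1 has 4 σ bonds: steric number 4 → sp3.
C2 (4 σ bonds) has steric number 4: sp3.
C3 carries 3 σ bonds, plus one π bond, giving a steric number of 3, so it is sp2.
C4 — 3 σ bonds, plus one π bond. Steric number 3, so sp2.
C5: 4 σ bonds — 4 electron domains, sp3.
C6 carries 4 σ bonds, giving a steric number of 4, so it is sp3.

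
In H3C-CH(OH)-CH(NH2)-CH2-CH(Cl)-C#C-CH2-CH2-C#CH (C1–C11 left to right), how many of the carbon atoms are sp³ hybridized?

C1: sp3 ✓
C2: sp3 ✓
C3: sp3 ✓
C4: sp3 ✓
C5: sp3 ✓
C6: sp
C7: sp
C8: sp3 ✓
C9: sp3 ✓
C10: sp
C11: sp
C1, C2, C3, C4, C5, C8, C9 → 7 sp3 carbons.

7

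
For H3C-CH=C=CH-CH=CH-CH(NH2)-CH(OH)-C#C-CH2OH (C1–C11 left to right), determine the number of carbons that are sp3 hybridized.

4

C1: sp3 ✓
C2: sp2
C3: sp
C4: sp2
C5: sp2
C6: sp2
C7: sp3 ✓
C8: sp3 ✓
C9: sp
C10: sp
C11: sp3 ✓
C1, C7, C8, C11 → 4 sp3 carbons.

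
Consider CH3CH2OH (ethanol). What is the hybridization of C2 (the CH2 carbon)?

C2 (the CH2 carbon) — 4 σ bonds. Steric number 4, so sp3.

sp3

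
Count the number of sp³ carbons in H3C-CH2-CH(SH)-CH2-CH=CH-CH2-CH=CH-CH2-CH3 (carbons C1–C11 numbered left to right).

C1: sp3 ✓
C2: sp3 ✓
C3: sp3 ✓
C4: sp3 ✓
C5: sp2
C6: sp2
C7: sp3 ✓
C8: sp2
C9: sp2
C10: sp3 ✓
C11: sp3 ✓
C1, C2, C3, C4, C7, C10, C11 → 7 sp3 carbons.

7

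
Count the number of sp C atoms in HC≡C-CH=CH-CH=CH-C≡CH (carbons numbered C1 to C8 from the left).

4

C1: sp ✓
C2: sp ✓
C3: sp2
C4: sp2
C5: sp2
C6: sp2
C7: sp ✓
C8: sp ✓
C1, C2, C7, C8 → 4 sp carbons.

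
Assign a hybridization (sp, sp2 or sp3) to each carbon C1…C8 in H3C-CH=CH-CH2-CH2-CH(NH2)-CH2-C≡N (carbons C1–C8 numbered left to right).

C1 (4 σ bonds) has steric number 4: sp3.
C2 carries 3 σ bonds, plus one π bond, giving a steric number of 3, so it is sp2.
C3 is sp2: 3 σ bonds, plus one π bond, 3 electron-density regions.
C4: 4 σ bonds — 4 electron domains, sp3.
C5 — 4 σ bonds. Steric number 4, so sp3.
C6: 4 σ bonds; 4 regions of electron density → sp3.
C7: 4 σ bonds; 4 regions of electron density → sp3.
C8: 2 σ bonds, plus two π bonds — 2 electron domains, sp.

C1 sp3, C2 sp2, C3 sp2, C4 sp3, C5 sp3, C6 sp3, C7 sp3, C8 sp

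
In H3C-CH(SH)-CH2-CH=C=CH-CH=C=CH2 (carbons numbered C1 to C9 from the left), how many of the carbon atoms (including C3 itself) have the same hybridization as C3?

C3 is sp3 (only σ bonds).
C1: sp3 ✓
C2: sp3 ✓
C3: sp3 ✓
C4: sp2
C5: sp
C6: sp2
C7: sp2
C8: sp
C9: sp2
3 carbons are sp3.

3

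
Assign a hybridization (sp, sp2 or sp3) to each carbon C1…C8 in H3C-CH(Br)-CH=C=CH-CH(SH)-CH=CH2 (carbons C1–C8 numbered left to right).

C1 carries 4 σ bonds, giving a steric number of 4, so it is sp3.
C2 carries 4 σ bonds, giving a steric number of 4, so it is sp3.
C3 (3 σ bonds, plus one π bond) has steric number 3: sp2.
C4: 2 σ bonds, plus two π bonds; 2 regions of electron density → sp.
C5 (3 σ bonds, plus one π bond) has steric number 3: sp2.
C6 is sp3: 4 σ bonds, 4 electron-density regions.
C7: 3 σ bonds, plus one π bond; 3 regions of electron density → sp2.
C8 carries 3 σ bonds, plus one π bond, giving a steric number of 3, so it is sp2.

C1 sp3, C2 sp3, C3 sp2, C4 sp, C5 sp2, C6 sp3, C7 sp2, C8 sp2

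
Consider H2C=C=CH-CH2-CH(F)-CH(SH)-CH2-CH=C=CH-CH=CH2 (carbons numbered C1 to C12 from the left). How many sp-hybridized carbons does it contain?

2

C1: sp2
C2: sp ✓
C3: sp2
C4: sp3
C5: sp3
C6: sp3
C7: sp3
C8: sp2
C9: sp ✓
C10: sp2
C11: sp2
C12: sp2
C2, C9 → 2 sp carbons.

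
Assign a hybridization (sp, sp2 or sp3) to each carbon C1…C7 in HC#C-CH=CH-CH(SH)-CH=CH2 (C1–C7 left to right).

C1 sp, C2 sp, C3 sp2, C4 sp2, C5 sp3, C6 sp2, C7 sp2

C1: 2 σ bonds, plus two π bonds — 2 electron domains, sp.
C2 is sp: 2 σ bonds, plus two π bonds, 2 electron-density regions.
C3 has 3 σ bonds, plus one π bond: steric number 3 → sp2.
C4 has 3 σ bonds, plus one π bond: steric number 3 → sp2.
C5 (4 σ bonds) has steric number 4: sp3.
C6: 3 σ bonds, plus one π bond — 3 electron domains, sp2.
C7 — 3 σ bonds, plus one π bond. Steric number 3, so sp2.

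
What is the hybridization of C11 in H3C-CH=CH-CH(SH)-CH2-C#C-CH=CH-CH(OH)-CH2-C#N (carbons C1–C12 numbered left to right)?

C11 has 4 σ bonds: steric number 4 → sp3.

sp3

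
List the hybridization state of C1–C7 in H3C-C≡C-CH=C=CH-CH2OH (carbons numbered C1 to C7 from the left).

C1 is sp3: 4 σ bonds, 4 electron-density regions.
C2 has 2 σ bonds, plus two π bonds: steric number 2 → sp.
C3 carries 2 σ bonds, plus two π bonds, giving a steric number of 2, so it is sp.
C4 has 3 σ bonds, plus one π bond: steric number 3 → sp2.
C5: 2 σ bonds, plus two π bonds — 2 electron domains, sp.
C6 carries 3 σ bonds, plus one π bond, giving a steric number of 3, so it is sp2.
C7: 4 σ bonds — 4 electron domains, sp3.

C1 sp3, C2 sp, C3 sp, C4 sp2, C5 sp, C6 sp2, C7 sp3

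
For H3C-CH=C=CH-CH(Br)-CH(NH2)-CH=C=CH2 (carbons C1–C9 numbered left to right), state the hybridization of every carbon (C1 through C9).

C1: 4 σ bonds; 4 regions of electron density → sp3.
C2 — 3 σ bonds, plus one π bond. Steric number 3, so sp2.
C3 — 2 σ bonds, plus two π bonds. Steric number 2, so sp.
C4 carries 3 σ bonds, plus one π bond, giving a steric number of 3, so it is sp2.
C5 carries 4 σ bonds, giving a steric number of 4, so it is sp3.
C6 has 4 σ bonds: steric number 4 → sp3.
C7 (3 σ bonds, plus one π bond) has steric number 3: sp2.
C8 — 2 σ bonds, plus two π bonds. Steric number 2, so sp.
C9: 3 σ bonds, plus one π bond — 3 electron domains, sp2.

C1 sp3, C2 sp2, C3 sp, C4 sp2, C5 sp3, C6 sp3, C7 sp2, C8 sp, C9 sp2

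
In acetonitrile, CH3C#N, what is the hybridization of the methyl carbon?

sp3

The methyl carbon has 4 σ bonds: steric number 4 → sp3.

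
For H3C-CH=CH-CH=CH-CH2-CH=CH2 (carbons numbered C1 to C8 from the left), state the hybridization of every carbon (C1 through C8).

C1 sp3, C2 sp2, C3 sp2, C4 sp2, C5 sp2, C6 sp3, C7 sp2, C8 sp2

C1: 4 σ bonds — 4 electron domains, sp3.
C2: 3 σ bonds, plus one π bond — 3 electron domains, sp2.
C3: 3 σ bonds, plus one π bond — 3 electron domains, sp2.
C4 — 3 σ bonds, plus one π bond. Steric number 3, so sp2.
C5: 3 σ bonds, plus one π bond — 3 electron domains, sp2.
C6 — 4 σ bonds. Steric number 4, so sp3.
C7 has 3 σ bonds, plus one π bond: steric number 3 → sp2.
C8: 3 σ bonds, plus one π bond; 3 regions of electron density → sp2.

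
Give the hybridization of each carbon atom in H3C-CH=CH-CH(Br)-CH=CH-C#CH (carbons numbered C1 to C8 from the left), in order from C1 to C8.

C1 is sp3: 4 σ bonds, 4 electron-density regions.
C2 has 3 σ bonds, plus one π bond: steric number 3 → sp2.
C3 (3 σ bonds, plus one π bond) has steric number 3: sp2.
C4 carries 4 σ bonds, giving a steric number of 4, so it is sp3.
C5 is sp2: 3 σ bonds, plus one π bond, 3 electron-density regions.
C6: 3 σ bonds, plus one π bond — 3 electron domains, sp2.
C7 — 2 σ bonds, plus two π bonds. Steric number 2, so sp.
C8: 2 σ bonds, plus two π bonds; 2 regions of electron density → sp.

C1 sp3, C2 sp2, C3 sp2, C4 sp3, C5 sp2, C6 sp2, C7 sp, C8 sp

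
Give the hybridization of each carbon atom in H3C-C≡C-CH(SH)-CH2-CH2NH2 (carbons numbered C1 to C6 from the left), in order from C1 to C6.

C1 is sp3: 4 σ bonds, 4 electron-density regions.
C2: 2 σ bonds, plus two π bonds — 2 electron domains, sp.
C3 has 2 σ bonds, plus two π bonds: steric number 2 → sp.
C4 (4 σ bonds) has steric number 4: sp3.
C5 has 4 σ bonds: steric number 4 → sp3.
C6 (4 σ bonds) has steric number 4: sp3.

C1 sp3, C2 sp, C3 sp, C4 sp3, C5 sp3, C6 sp3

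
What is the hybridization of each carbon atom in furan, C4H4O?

sp²

Each carbon atom — 3 σ bonds, plus one π bond. Steric number 3, so sp2.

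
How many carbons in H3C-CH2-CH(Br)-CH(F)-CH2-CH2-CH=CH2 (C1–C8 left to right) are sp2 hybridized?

C1: sp3
C2: sp3
C3: sp3
C4: sp3
C5: sp3
C6: sp3
C7: sp2 ✓
C8: sp2 ✓
C7, C8 → 2 sp2 carbons.

2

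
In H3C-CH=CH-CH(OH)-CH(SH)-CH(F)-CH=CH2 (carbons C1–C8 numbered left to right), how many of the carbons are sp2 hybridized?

C1: sp3
C2: sp2 ✓
C3: sp2 ✓
C4: sp3
C5: sp3
C6: sp3
C7: sp2 ✓
C8: sp2 ✓
C2, C3, C7, C8 → 4 sp2 carbons.

4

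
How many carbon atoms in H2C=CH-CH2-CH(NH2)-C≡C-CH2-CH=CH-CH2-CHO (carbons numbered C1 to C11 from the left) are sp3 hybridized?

4

C1: sp2
C2: sp2
C3: sp3 ✓
C4: sp3 ✓
C5: sp
C6: sp
C7: sp3 ✓
C8: sp2
C9: sp2
C10: sp3 ✓
C11: sp2
C3, C4, C7, C10 → 4 sp3 carbons.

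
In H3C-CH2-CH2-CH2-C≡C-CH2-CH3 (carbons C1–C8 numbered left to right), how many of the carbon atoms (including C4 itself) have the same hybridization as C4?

C4 is sp3 (only σ bonds).
C1: sp3 ✓
C2: sp3 ✓
C3: sp3 ✓
C4: sp3 ✓
C5: sp
C6: sp
C7: sp3 ✓
C8: sp3 ✓
6 carbons are sp3.

6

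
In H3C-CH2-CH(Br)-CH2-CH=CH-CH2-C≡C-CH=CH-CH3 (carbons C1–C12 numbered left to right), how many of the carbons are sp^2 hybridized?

C1: sp3
C2: sp3
C3: sp3
C4: sp3
C5: sp2 ✓
C6: sp2 ✓
C7: sp3
C8: sp
C9: sp
C10: sp2 ✓
C11: sp2 ✓
C12: sp3
C5, C6, C10, C11 → 4 sp2 carbons.

4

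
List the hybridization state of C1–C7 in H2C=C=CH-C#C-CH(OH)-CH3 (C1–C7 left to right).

C1 sp2, C2 sp, C3 sp2, C4 sp, C5 sp, C6 sp3, C7 sp3

C1 is sp2: 3 σ bonds, plus one π bond, 3 electron-density regions.
C2: 2 σ bonds, plus two π bonds — 2 electron domains, sp.
C3: 3 σ bonds, plus one π bond; 3 regions of electron density → sp2.
C4 carries 2 σ bonds, plus two π bonds, giving a steric number of 2, so it is sp.
C5 is sp: 2 σ bonds, plus two π bonds, 2 electron-density regions.
C6 carries 4 σ bonds, giving a steric number of 4, so it is sp3.
C7: 4 σ bonds; 4 regions of electron density → sp3.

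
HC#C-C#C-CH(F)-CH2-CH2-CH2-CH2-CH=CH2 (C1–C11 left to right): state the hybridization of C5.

C5 is sp3: 4 σ bonds, 4 electron-density regions.

sp³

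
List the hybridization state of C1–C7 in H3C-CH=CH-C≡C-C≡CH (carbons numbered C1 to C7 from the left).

C1 sp3, C2 sp2, C3 sp2, C4 sp, C5 sp, C6 sp, C7 sp

C1: 4 σ bonds; 4 regions of electron density → sp3.
C2 is sp2: 3 σ bonds, plus one π bond, 3 electron-density regions.
C3: 3 σ bonds, plus one π bond; 3 regions of electron density → sp2.
C4 (2 σ bonds, plus two π bonds) has steric number 2: sp.
C5 is sp: 2 σ bonds, plus two π bonds, 2 electron-density regions.
C6 is sp: 2 σ bonds, plus two π bonds, 2 electron-density regions.
C7: 2 σ bonds, plus two π bonds — 2 electron domains, sp.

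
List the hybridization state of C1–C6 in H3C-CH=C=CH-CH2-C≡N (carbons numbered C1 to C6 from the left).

C1 sp3, C2 sp2, C3 sp, C4 sp2, C5 sp3, C6 sp

C1: 4 σ bonds — 4 electron domains, sp3.
C2 — 3 σ bonds, plus one π bond. Steric number 3, so sp2.
C3 has 2 σ bonds, plus two π bonds: steric number 2 → sp.
C4 has 3 σ bonds, plus one π bond: steric number 3 → sp2.
C5 — 4 σ bonds. Steric number 4, so sp3.
C6 (2 σ bonds, plus two π bonds) has steric number 2: sp.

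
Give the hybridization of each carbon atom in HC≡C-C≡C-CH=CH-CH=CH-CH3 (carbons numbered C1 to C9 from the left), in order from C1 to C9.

C1 sp, C2 sp, C3 sp, C4 sp, C5 sp2, C6 sp2, C7 sp2, C8 sp2, C9 sp3

C1 — 2 σ bonds, plus two π bonds. Steric number 2, so sp.
C2 (2 σ bonds, plus two π bonds) has steric number 2: sp.
C3 is sp: 2 σ bonds, plus two π bonds, 2 electron-density regions.
C4 (2 σ bonds, plus two π bonds) has steric number 2: sp.
C5: 3 σ bonds, plus one π bond — 3 electron domains, sp2.
C6 carries 3 σ bonds, plus one π bond, giving a steric number of 3, so it is sp2.
C7 has 3 σ bonds, plus one π bond: steric number 3 → sp2.
C8: 3 σ bonds, plus one π bond; 3 regions of electron density → sp2.
C9: 4 σ bonds; 4 regions of electron density → sp3.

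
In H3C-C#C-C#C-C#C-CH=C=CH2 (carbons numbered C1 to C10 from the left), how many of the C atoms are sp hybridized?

C1: sp3
C2: sp ✓
C3: sp ✓
C4: sp ✓
C5: sp ✓
C6: sp ✓
C7: sp ✓
C8: sp2
C9: sp ✓
C10: sp2
C2, C3, C4, C5, C6, C7, C9 → 7 sp carbons.

7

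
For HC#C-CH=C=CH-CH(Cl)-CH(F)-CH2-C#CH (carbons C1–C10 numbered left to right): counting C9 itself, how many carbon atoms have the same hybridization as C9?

C9 is sp (two π bonds).
C1: sp ✓
C2: sp ✓
C3: sp2
C4: sp ✓
C5: sp2
C6: sp3
C7: sp3
C8: sp3
C9: sp ✓
C10: sp ✓
5 carbons are sp.

5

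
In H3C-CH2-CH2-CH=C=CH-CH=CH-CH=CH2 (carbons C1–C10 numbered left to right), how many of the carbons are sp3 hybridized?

C1: sp3 ✓
C2: sp3 ✓
C3: sp3 ✓
C4: sp2
C5: sp
C6: sp2
C7: sp2
C8: sp2
C9: sp2
C10: sp2
C1, C2, C3 → 3 sp3 carbons.

3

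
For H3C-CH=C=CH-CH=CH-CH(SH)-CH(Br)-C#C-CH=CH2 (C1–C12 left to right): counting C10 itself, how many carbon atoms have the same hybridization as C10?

C10 is sp (two π bonds).
C1: sp3
C2: sp2
C3: sp ✓
C4: sp2
C5: sp2
C6: sp2
C7: sp3
C8: sp3
C9: sp ✓
C10: sp ✓
C11: sp2
C12: sp2
3 carbons are sp.

3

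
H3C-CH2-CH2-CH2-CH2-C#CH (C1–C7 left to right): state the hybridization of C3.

sp^3

C3 — 4 σ bonds. Steric number 4, so sp3.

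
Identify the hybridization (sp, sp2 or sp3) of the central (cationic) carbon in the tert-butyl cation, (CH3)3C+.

sp^2

Three σ bonds and an empty p orbital; no lone pair → steric number 3 → sp2 and planar.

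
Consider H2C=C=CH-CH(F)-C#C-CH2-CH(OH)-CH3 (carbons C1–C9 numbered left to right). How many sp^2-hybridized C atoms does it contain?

2

C1: sp2 ✓
C2: sp
C3: sp2 ✓
C4: sp3
C5: sp
C6: sp
C7: sp3
C8: sp3
C9: sp3
C1, C3 → 2 sp2 carbons.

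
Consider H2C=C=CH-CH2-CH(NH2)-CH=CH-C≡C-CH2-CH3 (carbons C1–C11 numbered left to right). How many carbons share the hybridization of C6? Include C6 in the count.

C6 is sp2 (one π bond).
C1: sp2 ✓
C2: sp
C3: sp2 ✓
C4: sp3
C5: sp3
C6: sp2 ✓
C7: sp2 ✓
C8: sp
C9: sp
C10: sp3
C11: sp3
4 carbons are sp2.

4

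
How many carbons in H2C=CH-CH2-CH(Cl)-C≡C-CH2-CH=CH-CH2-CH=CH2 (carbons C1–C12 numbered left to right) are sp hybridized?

2

C1: sp2
C2: sp2
C3: sp3
C4: sp3
C5: sp ✓
C6: sp ✓
C7: sp3
C8: sp2
C9: sp2
C10: sp3
C11: sp2
C12: sp2
C5, C6 → 2 sp carbons.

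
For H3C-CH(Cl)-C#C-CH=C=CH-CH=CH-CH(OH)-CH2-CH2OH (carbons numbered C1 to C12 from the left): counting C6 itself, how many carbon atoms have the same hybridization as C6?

3

C6 is sp (two π bonds).
C1: sp3
C2: sp3
C3: sp ✓
C4: sp ✓
C5: sp2
C6: sp ✓
C7: sp2
C8: sp2
C9: sp2
C10: sp3
C11: sp3
C12: sp3
3 carbons are sp.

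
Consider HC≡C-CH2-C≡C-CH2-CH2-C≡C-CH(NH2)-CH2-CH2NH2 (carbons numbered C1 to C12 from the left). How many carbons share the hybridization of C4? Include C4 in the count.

6

C4 is sp (two π bonds).
C1: sp ✓
C2: sp ✓
C3: sp3
C4: sp ✓
C5: sp ✓
C6: sp3
C7: sp3
C8: sp ✓
C9: sp ✓
C10: sp3
C11: sp3
C12: sp3
6 carbons are sp.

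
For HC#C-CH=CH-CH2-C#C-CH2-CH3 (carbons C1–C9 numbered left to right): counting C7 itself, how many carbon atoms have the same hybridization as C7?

C7 is sp (two π bonds).
C1: sp ✓
C2: sp ✓
C3: sp2
C4: sp2
C5: sp3
C6: sp ✓
C7: sp ✓
C8: sp3
C9: sp3
4 carbons are sp.

4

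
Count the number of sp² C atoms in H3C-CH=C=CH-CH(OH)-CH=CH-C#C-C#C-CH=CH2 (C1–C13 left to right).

6

C1: sp3
C2: sp2 ✓
C3: sp
C4: sp2 ✓
C5: sp3
C6: sp2 ✓
C7: sp2 ✓
C8: sp
C9: sp
C10: sp
C11: sp
C12: sp2 ✓
C13: sp2 ✓
C2, C4, C6, C7, C12, C13 → 6 sp2 carbons.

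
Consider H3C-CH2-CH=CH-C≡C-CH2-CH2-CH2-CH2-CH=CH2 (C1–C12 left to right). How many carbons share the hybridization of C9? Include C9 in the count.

6

C9 is sp3 (only σ bonds).
C1: sp3 ✓
C2: sp3 ✓
C3: sp2
C4: sp2
C5: sp
C6: sp
C7: sp3 ✓
C8: sp3 ✓
C9: sp3 ✓
C10: sp3 ✓
C11: sp2
C12: sp2
6 carbons are sp3.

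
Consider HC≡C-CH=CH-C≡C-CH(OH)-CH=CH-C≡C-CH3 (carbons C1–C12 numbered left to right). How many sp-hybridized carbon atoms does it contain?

C1: sp ✓
C2: sp ✓
C3: sp2
C4: sp2
C5: sp ✓
C6: sp ✓
C7: sp3
C8: sp2
C9: sp2
C10: sp ✓
C11: sp ✓
C12: sp3
C1, C2, C5, C6, C10, C11 → 6 sp carbons.

6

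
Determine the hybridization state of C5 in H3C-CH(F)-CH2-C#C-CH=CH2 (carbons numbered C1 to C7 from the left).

C5: 2 σ bonds, plus two π bonds — 2 electron domains, sp.

sp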